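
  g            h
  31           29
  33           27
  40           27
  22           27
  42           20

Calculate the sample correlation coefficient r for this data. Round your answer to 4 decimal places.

n = 5, Σg = 168, Σh = 130, Σg² = 5898, Σh² = 3428, Σgh = 4304
nΣgh − ΣgΣh = 21520 − 21840 = -320
nΣg² − (Σg)² = 29490 − 28224 = 1266; nΣh² − (Σh)² = 17140 − 16900 = 240
r = -320 / √(1266 × 240) = -320 / 551.2168 ≈ -0.5805

-0.5805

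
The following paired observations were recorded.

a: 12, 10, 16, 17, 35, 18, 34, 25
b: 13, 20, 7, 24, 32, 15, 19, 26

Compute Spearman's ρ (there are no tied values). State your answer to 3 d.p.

0.548

Rank a: 2, 1, 3, 4, 8, 5, 7, 6
Rank b: 2, 5, 1, 6, 8, 3, 4, 7
d = rank(a) − rank(b): 0, -4, 2, -2, 0, 2, 3, -1; Σd² = 38
ρ = 1 − 6Σd² / [n(n²−1)] = 1 − 6×38 / (8×63) = 1 − 228/504 ≈ 0.548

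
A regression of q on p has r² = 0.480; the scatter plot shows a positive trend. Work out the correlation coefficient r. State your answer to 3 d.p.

0.693

|r| = √0.480 = 0.693
The association is positive, so r = 0.693.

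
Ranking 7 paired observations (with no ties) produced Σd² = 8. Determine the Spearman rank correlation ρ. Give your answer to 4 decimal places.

ρ = 1 − 6Σd² / [n(n²−1)] = 1 − 6×8 / (7×48)
  = 1 − 48/336 = 1 − 0.14286 ≈ 0.8571

0.8571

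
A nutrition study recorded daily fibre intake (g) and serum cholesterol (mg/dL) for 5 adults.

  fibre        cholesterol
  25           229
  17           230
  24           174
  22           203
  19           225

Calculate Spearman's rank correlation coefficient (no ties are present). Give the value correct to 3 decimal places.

Rank fibre: 5, 1, 4, 3, 2
Rank cholesterol: 4, 5, 1, 2, 3
d = rank(fibre) − rank(cholesterol): 1, -4, 3, 1, -1; Σd² = 28
ρ = 1 − 6Σd² / [n(n²−1)] = 1 − 6×28 / (5×24) = 1 − 168/120 ≈ -0.400

-0.400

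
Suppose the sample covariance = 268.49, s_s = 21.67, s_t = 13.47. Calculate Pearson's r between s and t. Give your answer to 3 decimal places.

0.920

r = Cov(s,t) / (s_s · s_t) = 268.49 / (21.67 × 13.47)
  = 268.49 / 291.8949 ≈ 0.920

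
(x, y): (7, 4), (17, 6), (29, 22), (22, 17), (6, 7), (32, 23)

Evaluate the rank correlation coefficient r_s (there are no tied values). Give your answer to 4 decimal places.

0.8286

Rank x: 2, 3, 5, 4, 1, 6
Rank y: 1, 2, 5, 4, 3, 6
d = rank(x) − rank(y): 1, 1, 0, 0, -2, 0; Σd² = 6
ρ = 1 − 6Σd² / [n(n²−1)] = 1 − 6×6 / (6×35) = 1 − 36/210 ≈ 0.8286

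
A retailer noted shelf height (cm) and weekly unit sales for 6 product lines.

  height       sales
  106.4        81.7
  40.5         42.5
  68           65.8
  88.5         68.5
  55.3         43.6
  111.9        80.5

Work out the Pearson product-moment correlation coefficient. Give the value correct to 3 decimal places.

0.958

n = 6, Σx = 470.6, Σy = 382.6, Σx² = 40997.16, Σy² = 25884.24, Σxy = 32369.81
nΣxy − ΣxΣy = 194218.86 − 180051.56 = 14167.3
nΣx² − (Σx)² = 245982.96 − 221464.36 = 24518.6; nΣy² − (Σy)² = 155305.44 − 146382.76 = 8922.68
r = 14167.3 / √(24518.6 × 8922.68) = 14167.3 / 14790.9304 ≈ 0.958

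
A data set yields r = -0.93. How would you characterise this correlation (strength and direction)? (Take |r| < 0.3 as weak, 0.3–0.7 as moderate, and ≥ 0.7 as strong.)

strong negative

r = -0.93 < 0 so the relationship is negative.
|r| = 0.93, which falls in the strong range.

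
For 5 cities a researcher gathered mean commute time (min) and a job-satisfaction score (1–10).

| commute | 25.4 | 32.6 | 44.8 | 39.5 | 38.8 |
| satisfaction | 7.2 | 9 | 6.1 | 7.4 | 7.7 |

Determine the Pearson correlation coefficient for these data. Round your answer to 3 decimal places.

-0.452

n = 5, Σx = 181.1, Σy = 37.4, Σx² = 6780.65, Σy² = 284.1, Σxy = 1340.62
nΣxy − ΣxΣy = 6703.1 − 6773.14 = -70.04
nΣx² − (Σx)² = 33903.25 − 32797.21 = 1106.04; nΣy² − (Σy)² = 1420.5 − 1398.76 = 21.74
r = -70.04 / √(1106.04 × 21.74) = -70.04 / 155.0655 ≈ -0.452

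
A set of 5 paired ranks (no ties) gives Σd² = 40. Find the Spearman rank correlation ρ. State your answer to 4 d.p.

ρ = 1 − 6Σd² / [n(n²−1)] = 1 − 6×40 / (5×24)
  = 1 − 240/120 = 1 − 2.00000 ≈ -1.0000

-1.0000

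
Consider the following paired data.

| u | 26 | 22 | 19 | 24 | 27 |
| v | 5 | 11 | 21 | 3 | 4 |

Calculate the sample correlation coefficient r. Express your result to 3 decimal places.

-0.908

n = 5, Σu = 118, Σv = 44, Σu² = 2826, Σv² = 612, Σuv = 951
nΣuv − ΣuΣv = 4755 − 5192 = -437
nΣu² − (Σu)² = 14130 − 13924 = 206; nΣv² − (Σv)² = 3060 − 1936 = 1124
r = -437 / √(206 × 1124) = -437 / 481.1902 ≈ -0.908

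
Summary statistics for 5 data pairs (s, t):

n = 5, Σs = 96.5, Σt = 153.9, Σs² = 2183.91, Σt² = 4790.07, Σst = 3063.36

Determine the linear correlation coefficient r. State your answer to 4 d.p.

0.7130

r = (nΣst − ΣsΣt) / √[(nΣs² − (Σs)²)(nΣt² − (Σt)²)]
Numerator: 5×3063.36 − 96.5×153.9 = 465.45
Denominator: √[(10919.55 − 9312.25)(23950.35 − 23685.21)] = √[1607.3 × 265.14] = 652.8089
r = 465.45 / 652.8089 ≈ 0.7130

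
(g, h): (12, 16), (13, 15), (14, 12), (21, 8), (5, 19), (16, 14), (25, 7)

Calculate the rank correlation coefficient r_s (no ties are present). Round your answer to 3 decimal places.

-0.964

Rank g: 2, 3, 4, 6, 1, 5, 7
Rank h: 6, 5, 3, 2, 7, 4, 1
d = rank(g) − rank(h): -4, -2, 1, 4, -6, 1, 6; Σd² = 110
ρ = 1 − 6Σd² / [n(n²−1)] = 1 − 6×110 / (7×48) = 1 − 660/336 ≈ -0.964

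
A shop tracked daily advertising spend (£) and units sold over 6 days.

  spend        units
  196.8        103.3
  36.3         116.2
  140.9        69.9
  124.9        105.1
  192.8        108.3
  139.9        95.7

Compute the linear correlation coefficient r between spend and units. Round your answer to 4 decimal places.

-0.2476

n = 6, Σx = 831.6, Σy = 598.5, Σx² = 132244.6, Σy² = 60992.73, Σxy = 81792.07
nΣxy − ΣxΣy = 490752.42 − 497712.6 = -6960.18
nΣx² − (Σx)² = 793467.6 − 691558.56 = 101909.04; nΣy² − (Σy)² = 365956.38 − 358202.25 = 7754.13
r = -6960.18 / √(101909.04 × 7754.13) = -6960.18 / 28110.7799 ≈ -0.2476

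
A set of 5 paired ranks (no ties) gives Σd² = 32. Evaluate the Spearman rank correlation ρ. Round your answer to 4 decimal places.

ρ = 1 − 6Σd² / [n(n²−1)] = 1 − 6×32 / (5×24)
  = 1 − 192/120 = 1 − 1.60000 ≈ -0.6000

-0.6000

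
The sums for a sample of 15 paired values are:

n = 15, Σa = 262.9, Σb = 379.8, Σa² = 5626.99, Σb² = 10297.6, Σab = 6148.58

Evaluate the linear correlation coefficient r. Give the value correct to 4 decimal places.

r = (nΣab − ΣaΣb) / √[(nΣa² − (Σa)²)(nΣb² − (Σb)²)]
Numerator: 15×6148.58 − 262.9×379.8 = -7620.72
Denominator: √[(84404.85 − 69116.41)(154464 − 144248.04)] = √[15288.44 × 10215.96] = 12497.4434
r = -7620.72 / 12497.4434 ≈ -0.6098

-0.6098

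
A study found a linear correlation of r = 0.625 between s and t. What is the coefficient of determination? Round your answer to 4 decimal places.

0.3906

r² = (0.625)² = 0.3906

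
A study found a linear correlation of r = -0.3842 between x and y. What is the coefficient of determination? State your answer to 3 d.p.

r² = (-0.3842)² = 0.148

0.148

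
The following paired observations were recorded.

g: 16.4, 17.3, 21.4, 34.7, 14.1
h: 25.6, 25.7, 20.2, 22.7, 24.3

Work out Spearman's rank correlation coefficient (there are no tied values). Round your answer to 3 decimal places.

-0.500

Rank g: 2, 3, 4, 5, 1
Rank h: 4, 5, 1, 2, 3
d = rank(g) − rank(h): -2, -2, 3, 3, -2; Σd² = 30
ρ = 1 − 6Σd² / [n(n²−1)] = 1 − 6×30 / (5×24) = 1 − 180/120 ≈ -0.500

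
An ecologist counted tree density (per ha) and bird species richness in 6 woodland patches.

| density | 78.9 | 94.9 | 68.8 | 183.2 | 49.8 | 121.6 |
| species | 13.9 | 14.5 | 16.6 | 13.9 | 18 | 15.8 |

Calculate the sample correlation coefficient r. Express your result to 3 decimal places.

-0.629

n = 6, Σx = 597.2, Σy = 92.7, Σx² = 70793.5, Σy² = 1445.87, Σxy = 8979
nΣxy − ΣxΣy = 53874 − 55360.44 = -1486.44
nΣx² − (Σx)² = 424761 − 356647.84 = 68113.16; nΣy² − (Σy)² = 8675.22 − 8593.29 = 81.93
r = -1486.44 / √(68113.16 × 81.93) = -1486.44 / 2362.3106 ≈ -0.629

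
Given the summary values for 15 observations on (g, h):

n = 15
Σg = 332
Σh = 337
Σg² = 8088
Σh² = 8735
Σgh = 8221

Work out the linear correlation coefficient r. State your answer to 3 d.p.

r = (nΣgh − ΣgΣh) / √[(nΣg² − (Σg)²)(nΣh² − (Σh)²)]
Numerator: 15×8221 − 332×337 = 11431
Denominator: √[(121320 − 110224)(131025 − 113569)] = √[11096 × 17456] = 13917.3193
r = 11431 / 13917.3193 ≈ 0.821

0.821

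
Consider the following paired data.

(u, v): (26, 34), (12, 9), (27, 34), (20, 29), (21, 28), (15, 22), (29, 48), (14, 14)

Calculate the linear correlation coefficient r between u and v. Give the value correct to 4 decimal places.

n = 8, Σu = 164, Σv = 218, Σu² = 3652, Σv² = 7002, Σuv = 4996
nΣuv − ΣuΣv = 39968 − 35752 = 4216
nΣu² − (Σu)² = 29216 − 26896 = 2320; nΣv² − (Σv)² = 56016 − 47524 = 8492
r = 4216 / √(2320 × 8492) = 4216 / 4438.6304 ≈ 0.9498

0.9498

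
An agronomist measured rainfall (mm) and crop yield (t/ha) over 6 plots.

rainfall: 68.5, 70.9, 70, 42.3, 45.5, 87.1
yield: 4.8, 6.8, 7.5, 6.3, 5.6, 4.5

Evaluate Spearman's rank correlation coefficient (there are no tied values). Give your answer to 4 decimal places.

Rank rainfall: 3, 5, 4, 1, 2, 6
Rank yield: 2, 5, 6, 4, 3, 1
d = rank(rainfall) − rank(yield): 1, 0, -2, -3, -1, 5; Σd² = 40
ρ = 1 − 6Σd² / [n(n²−1)] = 1 − 6×40 / (6×35) = 1 − 240/210 ≈ -0.1429

-0.1429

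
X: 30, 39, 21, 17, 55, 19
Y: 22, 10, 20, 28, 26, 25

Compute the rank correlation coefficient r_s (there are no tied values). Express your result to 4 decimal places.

Rank X: 4, 5, 3, 1, 6, 2
Rank Y: 3, 1, 2, 6, 5, 4
d = rank(X) − rank(Y): 1, 4, 1, -5, 1, -2; Σd² = 48
ρ = 1 − 6Σd² / [n(n²−1)] = 1 − 6×48 / (6×35) = 1 − 288/210 ≈ -0.3714

-0.3714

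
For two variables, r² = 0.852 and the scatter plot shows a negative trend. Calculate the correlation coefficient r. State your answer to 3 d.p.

-0.923

|r| = √0.852 = 0.923
The association is negative, so r = −0.923.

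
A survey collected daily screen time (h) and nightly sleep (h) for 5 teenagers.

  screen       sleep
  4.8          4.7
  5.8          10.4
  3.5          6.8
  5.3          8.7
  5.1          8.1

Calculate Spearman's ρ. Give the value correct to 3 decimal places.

0.900

Rank screen: 2, 5, 1, 4, 3
Rank sleep: 1, 5, 2, 4, 3
d = rank(screen) − rank(sleep): 1, 0, -1, 0, 0; Σd² = 2
ρ = 1 − 6Σd² / [n(n²−1)] = 1 − 6×2 / (5×24) = 1 − 12/120 ≈ 0.900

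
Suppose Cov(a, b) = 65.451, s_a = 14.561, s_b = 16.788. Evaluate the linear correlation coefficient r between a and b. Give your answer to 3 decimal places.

0.268

r = Cov(a,b) / (s_a · s_b) = 65.451 / (14.561 × 16.788)
  = 65.451 / 244.4501 ≈ 0.268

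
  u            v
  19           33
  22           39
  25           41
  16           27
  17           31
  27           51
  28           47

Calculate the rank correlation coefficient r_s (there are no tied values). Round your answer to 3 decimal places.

0.964

Rank u: 3, 4, 5, 1, 2, 6, 7
Rank v: 3, 4, 5, 1, 2, 7, 6
d = rank(u) − rank(v): 0, 0, 0, 0, 0, -1, 1; Σd² = 2
ρ = 1 − 6Σd² / [n(n²−1)] = 1 − 6×2 / (7×48) = 1 − 12/336 ≈ 0.964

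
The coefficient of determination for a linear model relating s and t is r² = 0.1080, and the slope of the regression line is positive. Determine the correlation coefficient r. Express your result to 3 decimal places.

|r| = √0.1080 = 0.329
The association is positive, so r = 0.329.

0.329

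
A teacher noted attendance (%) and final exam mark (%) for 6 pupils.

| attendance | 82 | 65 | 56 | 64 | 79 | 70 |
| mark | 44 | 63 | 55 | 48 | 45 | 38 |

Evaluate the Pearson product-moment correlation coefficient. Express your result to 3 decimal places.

n = 6, Σx = 416, Σy = 293, Σx² = 29322, Σy² = 14703, Σxy = 20070
nΣxy − ΣxΣy = 120420 − 121888 = -1468
nΣx² − (Σx)² = 175932 − 173056 = 2876; nΣy² − (Σy)² = 88218 − 85849 = 2369
r = -1468 / √(2876 × 2369) = -1468 / 2610.2191 ≈ -0.562

-0.562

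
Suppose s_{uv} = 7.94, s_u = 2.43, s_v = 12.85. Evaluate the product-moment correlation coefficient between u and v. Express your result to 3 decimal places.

0.254

r = Cov(u,v) / (s_u · s_v) = 7.94 / (2.43 × 12.85)
  = 7.94 / 31.2255 ≈ 0.254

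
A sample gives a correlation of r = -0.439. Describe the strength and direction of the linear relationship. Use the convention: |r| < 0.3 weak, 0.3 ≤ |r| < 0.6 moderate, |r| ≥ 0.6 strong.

r = -0.439 < 0 so the relationship is negative.
|r| = 0.439, which falls in the moderate range.

moderate negative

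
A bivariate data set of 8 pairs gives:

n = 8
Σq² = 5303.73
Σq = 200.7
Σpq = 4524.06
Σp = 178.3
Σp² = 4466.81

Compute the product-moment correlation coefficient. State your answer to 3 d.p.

r = (nΣpq − ΣpΣq) / √[(nΣp² − (Σp)²)(nΣq² − (Σq)²)]
Numerator: 8×4524.06 − 178.3×200.7 = 407.67
Denominator: √[(35734.48 − 31790.89)(42429.84 − 40280.49)] = √[3943.59 × 2149.35] = 2911.3837
r = 407.67 / 2911.3837 ≈ 0.140

0.140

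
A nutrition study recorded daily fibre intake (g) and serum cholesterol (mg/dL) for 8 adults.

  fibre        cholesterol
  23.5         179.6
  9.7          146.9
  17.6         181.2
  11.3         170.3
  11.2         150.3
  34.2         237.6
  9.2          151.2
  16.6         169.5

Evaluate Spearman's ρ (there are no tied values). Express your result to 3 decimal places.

Rank fibre: 7, 2, 6, 4, 3, 8, 1, 5
Rank cholesterol: 6, 1, 7, 5, 2, 8, 3, 4
d = rank(fibre) − rank(cholesterol): 1, 1, -1, -1, 1, 0, -2, 1; Σd² = 10
ρ = 1 − 6Σd² / [n(n²−1)] = 1 − 6×10 / (8×63) = 1 − 60/504 ≈ 0.881

0.881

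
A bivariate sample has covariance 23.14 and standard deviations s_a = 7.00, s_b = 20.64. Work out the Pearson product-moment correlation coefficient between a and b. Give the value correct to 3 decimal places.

r = Cov(a,b) / (s_a · s_b) = 23.14 / (7.00 × 20.64)
  = 23.14 / 144.4800 ≈ 0.160

0.160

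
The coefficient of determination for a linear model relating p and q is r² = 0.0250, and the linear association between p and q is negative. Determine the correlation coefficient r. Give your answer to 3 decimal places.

-0.158

|r| = √0.0250 = 0.158
The association is negative, so r = −0.158.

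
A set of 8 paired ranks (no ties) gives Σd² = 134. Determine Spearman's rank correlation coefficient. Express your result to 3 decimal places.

ρ = 1 − 6Σd² / [n(n²−1)] = 1 − 6×134 / (8×63)
  = 1 − 804/504 = 1 − 1.5952 ≈ -0.595

-0.595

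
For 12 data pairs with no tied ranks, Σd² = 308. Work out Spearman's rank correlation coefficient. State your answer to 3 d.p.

-0.077

ρ = 1 − 6Σd² / [n(n²−1)] = 1 − 6×308 / (12×143)
  = 1 − 1848/1716 = 1 − 1.0769 ≈ -0.077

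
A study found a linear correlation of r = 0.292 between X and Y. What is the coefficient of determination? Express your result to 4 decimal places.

r² = (0.292)² = 0.0853

0.0853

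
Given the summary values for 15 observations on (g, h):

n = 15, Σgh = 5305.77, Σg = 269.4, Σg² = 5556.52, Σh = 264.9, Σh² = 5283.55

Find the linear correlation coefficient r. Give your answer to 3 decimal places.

0.831

r = (nΣgh − ΣgΣh) / √[(nΣg² − (Σg)²)(nΣh² − (Σh)²)]
Numerator: 15×5305.77 − 269.4×264.9 = 8222.49
Denominator: √[(83347.8 − 72576.36)(79253.25 − 70172.01)] = √[10771.44 × 9081.24] = 9890.2999
r = 8222.49 / 9890.2999 ≈ 0.831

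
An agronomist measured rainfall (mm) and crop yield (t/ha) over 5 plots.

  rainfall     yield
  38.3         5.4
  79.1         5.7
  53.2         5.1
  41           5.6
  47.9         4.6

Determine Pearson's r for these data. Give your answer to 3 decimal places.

n = 5, Σx = 259.5, Σy = 26.4, Σx² = 14529.35, Σy² = 140.18, Σxy = 1378.95
nΣxy − ΣxΣy = 6894.75 − 6850.8 = 43.95
nΣx² − (Σx)² = 72646.75 − 67340.25 = 5306.5; nΣy² − (Σy)² = 700.9 − 696.96 = 3.94
r = 43.95 / √(5306.5 × 3.94) = 43.95 / 144.5946 ≈ 0.304

0.304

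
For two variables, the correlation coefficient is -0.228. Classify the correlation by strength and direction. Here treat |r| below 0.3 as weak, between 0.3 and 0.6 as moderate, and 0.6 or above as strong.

weak negative

r = -0.228 < 0 so the relationship is negative.
|r| = 0.228, which falls in the weak range.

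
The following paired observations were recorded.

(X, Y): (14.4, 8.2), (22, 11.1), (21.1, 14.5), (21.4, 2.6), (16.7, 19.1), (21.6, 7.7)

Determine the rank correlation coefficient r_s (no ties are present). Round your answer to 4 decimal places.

-0.3143

Rank X: 1, 6, 3, 4, 2, 5
Rank Y: 3, 4, 5, 1, 6, 2
d = rank(X) − rank(Y): -2, 2, -2, 3, -4, 3; Σd² = 46
ρ = 1 − 6Σd² / [n(n²−1)] = 1 − 6×46 / (6×35) = 1 − 276/210 ≈ -0.3143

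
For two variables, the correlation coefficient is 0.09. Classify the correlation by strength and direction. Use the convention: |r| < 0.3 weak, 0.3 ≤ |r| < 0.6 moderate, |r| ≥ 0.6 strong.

weak positive

r = 0.09 > 0 so the relationship is positive.
|r| = 0.09, which falls in the weak range.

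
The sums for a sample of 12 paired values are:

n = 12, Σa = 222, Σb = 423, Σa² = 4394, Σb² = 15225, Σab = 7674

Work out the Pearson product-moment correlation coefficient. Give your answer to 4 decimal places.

-0.5045

r = (nΣab − ΣaΣb) / √[(nΣa² − (Σa)²)(nΣb² − (Σb)²)]
Numerator: 12×7674 − 222×423 = -1818
Denominator: √[(52728 − 49284)(182700 − 178929)] = √[3444 × 3771] = 3603.7930
r = -1818 / 3603.7930 ≈ -0.5045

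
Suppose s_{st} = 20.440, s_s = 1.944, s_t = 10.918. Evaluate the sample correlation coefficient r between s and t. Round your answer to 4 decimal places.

0.9630

r = Cov(s,t) / (s_s · s_t) = 20.440 / (1.944 × 10.918)
  = 20.440 / 21.2246 ≈ 0.9630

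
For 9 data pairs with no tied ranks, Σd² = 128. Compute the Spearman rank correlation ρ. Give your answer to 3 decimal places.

-0.067

ρ = 1 − 6Σd² / [n(n²−1)] = 1 − 6×128 / (9×80)
  = 1 − 768/720 = 1 − 1.0667 ≈ -0.067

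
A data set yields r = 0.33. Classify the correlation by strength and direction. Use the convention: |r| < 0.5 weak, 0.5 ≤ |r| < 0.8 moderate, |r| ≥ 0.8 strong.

weak positive

r = 0.33 > 0 so the relationship is positive.
|r| = 0.33, which falls in the weak range.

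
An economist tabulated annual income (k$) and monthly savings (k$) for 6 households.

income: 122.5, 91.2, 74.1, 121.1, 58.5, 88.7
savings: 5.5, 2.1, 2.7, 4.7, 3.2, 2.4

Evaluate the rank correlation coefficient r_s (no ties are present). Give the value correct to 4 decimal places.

Rank income: 6, 4, 2, 5, 1, 3
Rank savings: 6, 1, 3, 5, 4, 2
d = rank(income) − rank(savings): 0, 3, -1, 0, -3, 1; Σd² = 20
ρ = 1 − 6Σd² / [n(n²−1)] = 1 − 6×20 / (6×35) = 1 − 120/210 ≈ 0.4286

0.4286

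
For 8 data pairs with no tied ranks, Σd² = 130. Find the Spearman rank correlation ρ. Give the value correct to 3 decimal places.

-0.548

ρ = 1 − 6Σd² / [n(n²−1)] = 1 − 6×130 / (8×63)
  = 1 − 780/504 = 1 − 1.5476 ≈ -0.548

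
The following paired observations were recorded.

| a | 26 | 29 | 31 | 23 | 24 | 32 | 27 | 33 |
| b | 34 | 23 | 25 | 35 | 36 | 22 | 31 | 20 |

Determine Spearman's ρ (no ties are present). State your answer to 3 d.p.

-0.952

Rank a: 3, 5, 6, 1, 2, 7, 4, 8
Rank b: 6, 3, 4, 7, 8, 2, 5, 1
d = rank(a) − rank(b): -3, 2, 2, -6, -6, 5, -1, 7; Σd² = 164
ρ = 1 − 6Σd² / [n(n²−1)] = 1 − 6×164 / (8×63) = 1 − 984/504 ≈ -0.952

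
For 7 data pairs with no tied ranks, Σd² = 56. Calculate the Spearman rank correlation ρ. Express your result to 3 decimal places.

ρ = 1 − 6Σd² / [n(n²−1)] = 1 − 6×56 / (7×48)
  = 1 − 336/336 = 1 − 1.0000 ≈ 0.000

0.000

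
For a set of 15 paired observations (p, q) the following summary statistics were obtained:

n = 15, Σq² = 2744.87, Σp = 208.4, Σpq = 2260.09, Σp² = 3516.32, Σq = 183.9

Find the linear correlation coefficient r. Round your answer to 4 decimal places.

-0.5345

r = (nΣpq − ΣpΣq) / √[(nΣp² − (Σp)²)(nΣq² − (Σq)²)]
Numerator: 15×2260.09 − 208.4×183.9 = -4423.41
Denominator: √[(52744.8 − 43430.56)(41173.05 − 33819.21)] = √[9314.24 × 7353.84] = 8276.1966
r = -4423.41 / 8276.1966 ≈ -0.5345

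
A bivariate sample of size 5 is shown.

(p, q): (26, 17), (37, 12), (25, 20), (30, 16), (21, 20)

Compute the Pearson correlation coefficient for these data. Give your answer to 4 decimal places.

-0.9581

n = 5, Σp = 139, Σq = 85, Σp² = 4011, Σq² = 1489, Σpq = 2286
nΣpq − ΣpΣq = 11430 − 11815 = -385
nΣp² − (Σp)² = 20055 − 19321 = 734; nΣq² − (Σq)² = 7445 − 7225 = 220
r = -385 / √(734 × 220) = -385 / 401.8457 ≈ -0.9581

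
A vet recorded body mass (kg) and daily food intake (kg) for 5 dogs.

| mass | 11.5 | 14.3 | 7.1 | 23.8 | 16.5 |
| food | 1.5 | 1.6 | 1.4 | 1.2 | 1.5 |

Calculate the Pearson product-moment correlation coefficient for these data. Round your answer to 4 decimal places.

n = 5, Σx = 73.2, Σy = 7.2, Σx² = 1225.84, Σy² = 10.46, Σxy = 103.38
nΣxy − ΣxΣy = 516.9 − 527.04 = -10.14
nΣx² − (Σx)² = 6129.2 − 5358.24 = 770.96; nΣy² − (Σy)² = 52.3 − 51.84 = 0.46
r = -10.14 / √(770.96 × 0.46) = -10.14 / 18.8319 ≈ -0.5384

-0.5384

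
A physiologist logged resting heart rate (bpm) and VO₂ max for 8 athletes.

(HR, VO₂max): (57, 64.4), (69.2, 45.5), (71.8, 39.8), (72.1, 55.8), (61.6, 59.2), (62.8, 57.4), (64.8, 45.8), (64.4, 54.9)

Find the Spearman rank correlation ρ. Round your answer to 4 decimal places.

Rank HR: 1, 6, 7, 8, 2, 3, 5, 4
Rank VO₂max: 8, 2, 1, 5, 7, 6, 3, 4
d = rank(HR) − rank(VO₂max): -7, 4, 6, 3, -5, -3, 2, 0; Σd² = 148
ρ = 1 − 6Σd² / [n(n²−1)] = 1 − 6×148 / (8×63) = 1 − 888/504 ≈ -0.7619

-0.7619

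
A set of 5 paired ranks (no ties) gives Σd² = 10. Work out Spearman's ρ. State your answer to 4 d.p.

0.5000

ρ = 1 − 6Σd² / [n(n²−1)] = 1 − 6×10 / (5×24)
  = 1 − 60/120 = 1 − 0.50000 ≈ 0.5000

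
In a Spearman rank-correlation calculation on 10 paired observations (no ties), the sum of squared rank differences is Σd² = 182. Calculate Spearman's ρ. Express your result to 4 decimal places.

-0.1030

ρ = 1 − 6Σd² / [n(n²−1)] = 1 − 6×182 / (10×99)
  = 1 − 1092/990 = 1 − 1.10303 ≈ -0.1030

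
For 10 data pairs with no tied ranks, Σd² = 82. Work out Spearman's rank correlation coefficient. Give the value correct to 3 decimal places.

0.503

ρ = 1 − 6Σd² / [n(n²−1)] = 1 − 6×82 / (10×99)
  = 1 − 492/990 = 1 − 0.4970 ≈ 0.503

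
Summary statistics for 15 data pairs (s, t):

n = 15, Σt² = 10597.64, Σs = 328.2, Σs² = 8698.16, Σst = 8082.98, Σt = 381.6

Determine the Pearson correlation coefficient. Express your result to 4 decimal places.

r = (nΣst − ΣsΣt) / √[(nΣs² − (Σs)²)(nΣt² − (Σt)²)]
Numerator: 15×8082.98 − 328.2×381.6 = -3996.42
Denominator: √[(130472.4 − 107715.24)(158964.6 − 145618.56)] = √[22757.16 × 13346.04] = 17427.5061
r = -3996.42 / 17427.5061 ≈ -0.2293

-0.2293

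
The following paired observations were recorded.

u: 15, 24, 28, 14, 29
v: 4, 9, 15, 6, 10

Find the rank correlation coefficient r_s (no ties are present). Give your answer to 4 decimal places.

Rank u: 2, 3, 4, 1, 5
Rank v: 1, 3, 5, 2, 4
d = rank(u) − rank(v): 1, 0, -1, -1, 1; Σd² = 4
ρ = 1 − 6Σd² / [n(n²−1)] = 1 − 6×4 / (5×24) = 1 − 24/120 ≈ 0.8000

0.8000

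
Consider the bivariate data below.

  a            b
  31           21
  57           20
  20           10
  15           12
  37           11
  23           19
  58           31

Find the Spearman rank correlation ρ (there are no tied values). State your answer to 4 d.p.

Rank a: 4, 6, 2, 1, 5, 3, 7
Rank b: 6, 5, 1, 3, 2, 4, 7
d = rank(a) − rank(b): -2, 1, 1, -2, 3, -1, 0; Σd² = 20
ρ = 1 − 6Σd² / [n(n²−1)] = 1 − 6×20 / (7×48) = 1 − 120/336 ≈ 0.6429

0.6429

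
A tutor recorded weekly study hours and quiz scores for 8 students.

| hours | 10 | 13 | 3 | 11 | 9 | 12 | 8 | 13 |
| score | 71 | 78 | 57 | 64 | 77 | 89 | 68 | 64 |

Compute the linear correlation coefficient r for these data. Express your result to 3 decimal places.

n = 8, Σx = 79, Σy = 568, Σx² = 857, Σy² = 41040, Σxy = 5736
nΣxy − ΣxΣy = 45888 − 44872 = 1016
nΣx² − (Σx)² = 6856 − 6241 = 615; nΣy² − (Σy)² = 328320 − 322624 = 5696
r = 1016 / √(615 × 5696) = 1016 / 1871.6410 ≈ 0.543

0.543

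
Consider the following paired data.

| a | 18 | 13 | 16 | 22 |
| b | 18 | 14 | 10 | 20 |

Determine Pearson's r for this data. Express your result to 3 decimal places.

0.727

n = 4, Σa = 69, Σb = 62, Σa² = 1233, Σb² = 1020, Σab = 1106
nΣab − ΣaΣb = 4424 − 4278 = 146
nΣa² − (Σa)² = 4932 − 4761 = 171; nΣb² − (Σb)² = 4080 − 3844 = 236
r = 146 / √(171 × 236) = 146 / 200.8880 ≈ 0.727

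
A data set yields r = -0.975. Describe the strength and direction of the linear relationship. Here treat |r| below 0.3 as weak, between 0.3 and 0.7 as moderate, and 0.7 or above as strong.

strong negative

r = -0.975 < 0 so the relationship is negative.
|r| = 0.975, which falls in the strong range.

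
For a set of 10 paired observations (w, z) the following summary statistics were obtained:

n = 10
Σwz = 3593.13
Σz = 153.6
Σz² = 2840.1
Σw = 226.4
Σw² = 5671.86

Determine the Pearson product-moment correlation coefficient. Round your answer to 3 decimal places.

0.226

r = (nΣwz − ΣwΣz) / √[(nΣw² − (Σw)²)(nΣz² − (Σz)²)]
Numerator: 10×3593.13 − 226.4×153.6 = 1156.26
Denominator: √[(56718.6 − 51256.96)(28401 − 23592.96)] = √[5461.64 × 4808.04] = 5124.4301
r = 1156.26 / 5124.4301 ≈ 0.226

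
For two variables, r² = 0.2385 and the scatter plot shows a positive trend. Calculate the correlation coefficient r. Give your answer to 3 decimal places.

|r| = √0.2385 = 0.488
The association is positive, so r = 0.488.

0.488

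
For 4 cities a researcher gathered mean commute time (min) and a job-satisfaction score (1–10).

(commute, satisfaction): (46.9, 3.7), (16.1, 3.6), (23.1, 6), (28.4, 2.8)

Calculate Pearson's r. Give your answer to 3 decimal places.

n = 4, Σx = 114.5, Σy = 16.1, Σx² = 3798.99, Σy² = 70.49, Σxy = 449.61
nΣxy − ΣxΣy = 1798.44 − 1843.45 = -45.01
nΣx² − (Σx)² = 15195.96 − 13110.25 = 2085.71; nΣy² − (Σy)² = 281.96 − 259.21 = 22.75
r = -45.01 / √(2085.71 × 22.75) = -45.01 / 217.8300 ≈ -0.207

-0.207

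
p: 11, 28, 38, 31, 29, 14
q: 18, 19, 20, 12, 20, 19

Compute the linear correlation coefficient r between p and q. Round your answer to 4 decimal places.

n = 6, Σp = 151, Σq = 108, Σp² = 4347, Σq² = 1990, Σpq = 2708
nΣpq − ΣpΣq = 16248 − 16308 = -60
nΣp² − (Σp)² = 26082 − 22801 = 3281; nΣq² − (Σq)² = 11940 − 11664 = 276
r = -60 / √(3281 × 276) = -60 / 951.6071 ≈ -0.0631

-0.0631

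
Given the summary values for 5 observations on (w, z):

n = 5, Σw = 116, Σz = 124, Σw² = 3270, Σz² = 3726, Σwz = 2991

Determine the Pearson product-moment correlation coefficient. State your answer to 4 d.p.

0.1861

r = (nΣwz − ΣwΣz) / √[(nΣw² − (Σw)²)(nΣz² − (Σz)²)]
Numerator: 5×2991 − 116×124 = 571
Denominator: √[(16350 − 13456)(18630 − 15376)] = √[2894 × 3254] = 3068.7255
r = 571 / 3068.7255 ≈ 0.1861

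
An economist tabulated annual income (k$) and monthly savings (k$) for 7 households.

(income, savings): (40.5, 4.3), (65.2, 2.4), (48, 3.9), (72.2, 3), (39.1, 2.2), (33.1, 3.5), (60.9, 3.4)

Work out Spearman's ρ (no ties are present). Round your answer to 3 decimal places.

Rank income: 3, 6, 4, 7, 2, 1, 5
Rank savings: 7, 2, 6, 3, 1, 5, 4
d = rank(income) − rank(savings): -4, 4, -2, 4, 1, -4, 1; Σd² = 70
ρ = 1 − 6Σd² / [n(n²−1)] = 1 − 6×70 / (7×48) = 1 − 420/336 ≈ -0.250

-0.250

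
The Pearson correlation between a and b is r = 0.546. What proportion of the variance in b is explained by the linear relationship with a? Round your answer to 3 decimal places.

r² = (0.546)² = 0.298

0.298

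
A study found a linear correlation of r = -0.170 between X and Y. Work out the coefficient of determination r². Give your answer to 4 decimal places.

0.0289

r² = (-0.170)² = 0.0289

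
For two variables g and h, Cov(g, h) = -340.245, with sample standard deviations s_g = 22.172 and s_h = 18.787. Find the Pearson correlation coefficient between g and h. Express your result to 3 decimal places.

-0.817

r = Cov(g,h) / (s_g · s_h) = -340.245 / (22.172 × 18.787)
  = -340.245 / 416.5454 ≈ -0.817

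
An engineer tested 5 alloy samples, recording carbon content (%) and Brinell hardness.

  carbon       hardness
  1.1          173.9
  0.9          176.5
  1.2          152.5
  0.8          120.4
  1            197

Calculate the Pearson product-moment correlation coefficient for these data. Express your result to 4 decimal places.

0.3352

n = 5, Σx = 5, Σy = 820.3, Σx² = 5.1, Σy² = 137954.87, Σxy = 826.46
nΣxy − ΣxΣy = 4132.3 − 4101.5 = 30.8
nΣx² − (Σx)² = 25.5 − 25 = 0.5; nΣy² − (Σy)² = 689774.35 − 672892.09 = 16882.26
r = 30.8 / √(0.5 × 16882.26) = 30.8 / 91.8756 ≈ 0.3352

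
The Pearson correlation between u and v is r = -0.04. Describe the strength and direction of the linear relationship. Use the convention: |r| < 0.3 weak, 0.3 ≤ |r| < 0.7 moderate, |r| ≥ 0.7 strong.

r = -0.04 < 0 so the relationship is negative.
|r| = 0.04, which falls in the weak range.

weak negative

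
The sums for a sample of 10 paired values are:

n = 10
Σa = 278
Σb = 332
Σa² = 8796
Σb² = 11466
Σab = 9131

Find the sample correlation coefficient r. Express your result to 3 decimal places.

r = (nΣab − ΣaΣb) / √[(nΣa² − (Σa)²)(nΣb² − (Σb)²)]
Numerator: 10×9131 − 278×332 = -986
Denominator: √[(87960 − 77284)(114660 − 110224)] = √[10676 × 4436] = 6881.7684
r = -986 / 6881.7684 ≈ -0.143

-0.143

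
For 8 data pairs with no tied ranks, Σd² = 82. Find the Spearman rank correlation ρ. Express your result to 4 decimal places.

0.0238

ρ = 1 − 6Σd² / [n(n²−1)] = 1 − 6×82 / (8×63)
  = 1 − 492/504 = 1 − 0.97619 ≈ 0.0238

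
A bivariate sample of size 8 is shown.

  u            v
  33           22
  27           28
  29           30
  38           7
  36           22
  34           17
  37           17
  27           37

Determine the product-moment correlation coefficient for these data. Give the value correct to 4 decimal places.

-0.8933

n = 8, Σu = 261, Σv = 180, Σu² = 8653, Σv² = 4648, Σuv = 5616
nΣuv − ΣuΣv = 44928 − 46980 = -2052
nΣu² − (Σu)² = 69224 − 68121 = 1103; nΣv² − (Σv)² = 37184 − 32400 = 4784
r = -2052 / √(1103 × 4784) = -2052 / 2297.1182 ≈ -0.8933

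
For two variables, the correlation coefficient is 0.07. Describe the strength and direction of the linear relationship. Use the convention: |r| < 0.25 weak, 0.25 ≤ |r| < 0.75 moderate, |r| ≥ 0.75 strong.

r = 0.07 > 0 so the relationship is positive.
|r| = 0.07, which falls in the weak range.

weak positive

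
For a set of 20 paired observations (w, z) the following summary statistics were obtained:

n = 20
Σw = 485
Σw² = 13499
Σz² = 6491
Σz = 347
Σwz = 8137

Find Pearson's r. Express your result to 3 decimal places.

r = (nΣwz − ΣwΣz) / √[(nΣw² − (Σw)²)(nΣz² − (Σz)²)]
Numerator: 20×8137 − 485×347 = -5555
Denominator: √[(269980 − 235225)(129820 − 120409)] = √[34755 × 9411] = 18085.3340
r = -5555 / 18085.3340 ≈ -0.307

-0.307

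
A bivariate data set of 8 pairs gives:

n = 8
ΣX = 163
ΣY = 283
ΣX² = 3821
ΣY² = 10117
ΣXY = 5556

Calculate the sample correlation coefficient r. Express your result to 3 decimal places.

-0.913

r = (nΣXY − ΣXΣY) / √[(nΣX² − (ΣX)²)(nΣY² − (ΣY)²)]
Numerator: 8×5556 − 163×283 = -1681
Denominator: √[(30568 − 26569)(80936 − 80089)] = √[3999 × 847] = 1840.4220
r = -1681 / 1840.4220 ≈ -0.913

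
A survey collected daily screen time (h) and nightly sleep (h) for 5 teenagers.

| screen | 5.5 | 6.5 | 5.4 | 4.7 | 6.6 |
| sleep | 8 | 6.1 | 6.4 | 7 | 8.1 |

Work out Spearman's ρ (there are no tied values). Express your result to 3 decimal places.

Rank screen: 3, 4, 2, 1, 5
Rank sleep: 4, 1, 2, 3, 5
d = rank(screen) − rank(sleep): -1, 3, 0, -2, 0; Σd² = 14
ρ = 1 − 6Σd² / [n(n²−1)] = 1 − 6×14 / (5×24) = 1 − 84/120 ≈ 0.300

0.300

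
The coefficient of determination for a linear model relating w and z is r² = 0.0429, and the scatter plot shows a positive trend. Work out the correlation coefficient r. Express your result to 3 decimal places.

0.207

|r| = √0.0429 = 0.207
The association is positive, so r = 0.207.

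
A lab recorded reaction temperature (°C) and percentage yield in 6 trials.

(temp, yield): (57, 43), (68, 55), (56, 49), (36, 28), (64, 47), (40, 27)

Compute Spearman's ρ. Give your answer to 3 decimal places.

0.771

Rank temp: 4, 6, 3, 1, 5, 2
Rank yield: 3, 6, 5, 2, 4, 1
d = rank(temp) − rank(yield): 1, 0, -2, -1, 1, 1; Σd² = 8
ρ = 1 − 6Σd² / [n(n²−1)] = 1 − 6×8 / (6×35) = 1 − 48/210 ≈ 0.771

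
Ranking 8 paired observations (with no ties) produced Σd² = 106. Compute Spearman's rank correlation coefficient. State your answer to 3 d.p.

ρ = 1 − 6Σd² / [n(n²−1)] = 1 − 6×106 / (8×63)
  = 1 − 636/504 = 1 − 1.2619 ≈ -0.262

-0.262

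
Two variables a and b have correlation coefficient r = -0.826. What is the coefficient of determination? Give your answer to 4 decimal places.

0.6823

r² = (-0.826)² = 0.6823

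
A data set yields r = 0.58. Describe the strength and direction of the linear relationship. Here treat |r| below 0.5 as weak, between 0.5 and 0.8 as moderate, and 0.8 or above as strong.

r = 0.58 > 0 so the relationship is positive.
|r| = 0.58, which falls in the moderate range.

moderate positive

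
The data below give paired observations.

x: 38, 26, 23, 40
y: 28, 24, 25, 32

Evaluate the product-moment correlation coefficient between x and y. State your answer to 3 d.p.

n = 4, Σx = 127, Σy = 109, Σx² = 4249, Σy² = 3009, Σxy = 3543
nΣxy − ΣxΣy = 14172 − 13843 = 329
nΣx² − (Σx)² = 16996 − 16129 = 867; nΣy² − (Σy)² = 12036 − 11881 = 155
r = 329 / √(867 × 155) = 329 / 366.5856 ≈ 0.897

0.897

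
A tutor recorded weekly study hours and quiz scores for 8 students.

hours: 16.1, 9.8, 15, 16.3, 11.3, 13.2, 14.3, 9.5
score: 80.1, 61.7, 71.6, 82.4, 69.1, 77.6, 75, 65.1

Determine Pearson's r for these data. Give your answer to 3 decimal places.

0.902

n = 8, Σx = 105.5, Σy = 582.6, Σx² = 1442.61, Σy² = 42798.8, Σxy = 7807.49
nΣxy − ΣxΣy = 62459.92 − 61464.3 = 995.62
nΣx² − (Σx)² = 11540.88 − 11130.25 = 410.63; nΣy² − (Σy)² = 342390.4 − 339422.76 = 2967.64
r = 995.62 / √(410.63 × 2967.64) = 995.62 / 1103.9031 ≈ 0.902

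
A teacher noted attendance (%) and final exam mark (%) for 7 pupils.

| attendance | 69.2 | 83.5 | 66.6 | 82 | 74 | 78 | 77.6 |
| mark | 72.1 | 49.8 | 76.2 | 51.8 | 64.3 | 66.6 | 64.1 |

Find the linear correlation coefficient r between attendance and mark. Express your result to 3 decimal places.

-0.938

n = 7, Σx = 530.9, Σy = 444.9, Σx² = 40502.21, Σy² = 28846.99, Σxy = 33397.3
nΣxy − ΣxΣy = 233781.1 − 236197.41 = -2416.31
nΣx² − (Σx)² = 283515.47 − 281854.81 = 1660.66; nΣy² − (Σy)² = 201928.93 − 197936.01 = 3992.92
r = -2416.31 / √(1660.66 × 3992.92) = -2416.31 / 2575.0500 ≈ -0.938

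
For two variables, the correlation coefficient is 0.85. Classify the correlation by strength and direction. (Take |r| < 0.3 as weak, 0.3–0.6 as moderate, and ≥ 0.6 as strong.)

strong positive

r = 0.85 > 0 so the relationship is positive.
|r| = 0.85, which falls in the strong range.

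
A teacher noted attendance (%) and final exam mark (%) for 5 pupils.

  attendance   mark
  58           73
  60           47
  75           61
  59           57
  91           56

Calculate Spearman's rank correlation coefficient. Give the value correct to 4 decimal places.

-0.5000

Rank attendance: 1, 3, 4, 2, 5
Rank mark: 5, 1, 4, 3, 2
d = rank(attendance) − rank(mark): -4, 2, 0, -1, 3; Σd² = 30
ρ = 1 − 6Σd² / [n(n²−1)] = 1 − 6×30 / (5×24) = 1 − 180/120 ≈ -0.5000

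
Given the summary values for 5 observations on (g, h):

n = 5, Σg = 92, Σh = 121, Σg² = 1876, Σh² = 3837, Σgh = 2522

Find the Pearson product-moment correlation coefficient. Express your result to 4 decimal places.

r = (nΣgh − ΣgΣh) / √[(nΣg² − (Σg)²)(nΣh² − (Σh)²)]
Numerator: 5×2522 − 92×121 = 1478
Denominator: √[(9380 − 8464)(19185 − 14641)] = √[916 × 4544] = 2040.1725
r = 1478 / 2040.1725 ≈ 0.7244

0.7244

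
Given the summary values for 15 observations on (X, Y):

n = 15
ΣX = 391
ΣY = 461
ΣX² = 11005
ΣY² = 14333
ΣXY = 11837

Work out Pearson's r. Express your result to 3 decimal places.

r = (nΣXY − ΣXΣY) / √[(nΣX² − (ΣX)²)(nΣY² − (ΣY)²)]
Numerator: 15×11837 − 391×461 = -2696
Denominator: √[(165075 − 152881)(214995 − 212521)] = √[12194 × 2474] = 5492.5364
r = -2696 / 5492.5364 ≈ -0.491

-0.491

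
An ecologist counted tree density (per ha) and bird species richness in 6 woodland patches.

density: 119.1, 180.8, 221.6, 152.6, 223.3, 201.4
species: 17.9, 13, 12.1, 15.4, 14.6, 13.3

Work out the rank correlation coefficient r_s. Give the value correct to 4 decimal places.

Rank density: 1, 3, 5, 2, 6, 4
Rank species: 6, 2, 1, 5, 4, 3
d = rank(density) − rank(species): -5, 1, 4, -3, 2, 1; Σd² = 56
ρ = 1 − 6Σd² / [n(n²−1)] = 1 − 6×56 / (6×35) = 1 − 336/210 ≈ -0.6000

-0.6000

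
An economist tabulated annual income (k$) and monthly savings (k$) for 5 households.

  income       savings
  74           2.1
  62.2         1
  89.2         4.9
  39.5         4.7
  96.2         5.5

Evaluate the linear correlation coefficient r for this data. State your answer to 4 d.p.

n = 5, Σx = 361.1, Σy = 18.2, Σx² = 28116.17, Σy² = 81.76, Σxy = 1369.43
nΣxy − ΣxΣy = 6847.15 − 6572.02 = 275.13
nΣx² − (Σx)² = 140580.85 − 130393.21 = 10187.64; nΣy² − (Σy)² = 408.8 − 331.24 = 77.56
r = 275.13 / √(10187.64 × 77.56) = 275.13 / 888.9057 ≈ 0.3095

0.3095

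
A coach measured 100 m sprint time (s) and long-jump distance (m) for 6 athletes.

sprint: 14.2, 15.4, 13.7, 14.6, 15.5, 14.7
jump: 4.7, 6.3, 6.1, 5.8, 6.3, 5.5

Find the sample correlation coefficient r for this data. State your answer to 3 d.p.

0.470

n = 6, Σx = 88.1, Σy = 34.7, Σx² = 1295.99, Σy² = 202.57, Σxy = 510.51
nΣxy − ΣxΣy = 3063.06 − 3057.07 = 5.99
nΣx² − (Σx)² = 7775.94 − 7761.61 = 14.33; nΣy² − (Σy)² = 1215.42 − 1204.09 = 11.33
r = 5.99 / √(14.33 × 11.33) = 5.99 / 12.7420 ≈ 0.470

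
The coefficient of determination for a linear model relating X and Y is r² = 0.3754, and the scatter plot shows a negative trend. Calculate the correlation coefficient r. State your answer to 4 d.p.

-0.6127

|r| = √0.3754 = 0.6127
The association is negative, so r = −0.6127.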